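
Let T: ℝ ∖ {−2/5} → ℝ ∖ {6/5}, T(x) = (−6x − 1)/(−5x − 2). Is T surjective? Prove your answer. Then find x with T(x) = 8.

-15/34

For any y ≠ 6/5, solving y(−5x − 2) = −6x − 1 for x gives a well-defined x ≠ −2/5. So T is surjective.
Solving T(x) = 8: cross-multiplying gives −6x − 1 = 8(−5x − 2), which rearranges to 34x = −15, so x = −15/34.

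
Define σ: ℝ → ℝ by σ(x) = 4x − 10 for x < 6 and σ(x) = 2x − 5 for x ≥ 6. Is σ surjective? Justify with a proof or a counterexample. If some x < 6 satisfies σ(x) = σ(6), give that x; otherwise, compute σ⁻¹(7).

Both pieces are strictly increasing (slopes 4 and 2), so each is injective on its own interval.
The left piece maps (−∞, 6) onto (−∞, 14); the right piece maps [6, ∞) onto [7, ∞).
The union (−∞, 14) ∪ [7, ∞) covers ℝ, so σ is surjective.
For the follow-up: the images overlap, so an x < 6 with σ(x) = σ(6) exists. σ(6) = 7; solving 4x − 10 = 7 for x < 6 gives x = (7 + 10)/4 = 17/4.

17/4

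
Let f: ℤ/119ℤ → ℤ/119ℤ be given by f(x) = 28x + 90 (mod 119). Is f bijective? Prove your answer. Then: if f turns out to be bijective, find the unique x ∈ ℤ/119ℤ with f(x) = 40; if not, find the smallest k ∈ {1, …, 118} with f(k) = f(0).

17

We have gcd(28, 119) = 7 > 1. Taking s = 0 and t = 17: f(0) = 90 and f(17) = 28·17 + 90 = 566 ≡ 90 (mod 119).
So f(0) = f(17) while 0 ≠ 17, thus f is not injective, hence not bijective.
Since f is not bijective, we find the least positive k with f(k) = f(0): this means 28k ≡ 0 (mod 119), i.e. 119 ∣ 28k. Since gcd(28, 119) = 7, dividing through by 7 this holds exactly when 17 ∣ 4k, and as gcd(4, 17) = 1, exactly when 17 ∣ k.
The smallest positive such k is 17.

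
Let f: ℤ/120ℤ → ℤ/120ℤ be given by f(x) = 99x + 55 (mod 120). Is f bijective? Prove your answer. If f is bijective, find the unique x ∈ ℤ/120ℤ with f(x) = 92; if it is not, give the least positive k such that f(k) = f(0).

We have gcd(99, 120) = 3 > 1. Taking u = 0 and v = 40: f(0) = 55 and f(40) = 99·40 + 55 = 4015 ≡ 55 (mod 120).
So f(0) = f(40) while 0 ≠ 40, so f is not injective, hence not bijective.
Since f is not bijective, we find the least positive k with f(k) = f(0): this means 99k ≡ 0 (mod 120), i.e. 120 ∣ 99k. Since gcd(99, 120) = 3, dividing through by 3 this holds exactly when 40 ∣ 33k, and as gcd(33, 40) = 1, exactly when 40 ∣ k.
The smallest positive such k is 40.

40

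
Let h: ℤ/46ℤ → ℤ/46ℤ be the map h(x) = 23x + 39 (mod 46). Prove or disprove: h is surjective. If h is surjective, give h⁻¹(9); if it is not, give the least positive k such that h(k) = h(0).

2

By definition, h is surjective if every y in the codomain equals h(x) for some x in the domain.
Since gcd(23, 46) = 23, we have 23x ≡ 0 (mod 23) for all x, so h(x) ≡ 16 (mod 23).
But 0 ≢ 16 (mod 23), so 0 ∈ ℤ/46ℤ has no preimage. Therefore h is not surjective.
Since h is not surjective, we find the least positive k with h(k) = h(0): this means 23k ≡ 0 (mod 46), i.e. 46 ∣ 23k. Since gcd(23, 46) = 23, dividing through by 23 this holds exactly when 2 ∣ k.
The smallest positive such k is 2.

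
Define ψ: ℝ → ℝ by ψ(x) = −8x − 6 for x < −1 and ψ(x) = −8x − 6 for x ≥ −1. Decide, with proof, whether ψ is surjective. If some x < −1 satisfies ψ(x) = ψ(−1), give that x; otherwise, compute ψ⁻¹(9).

Both pieces are strictly decreasing (slopes −8 and −8), so each is injective on its own interval.
The left piece maps (−∞, −1) onto (2, ∞); the right piece maps [−1, ∞) onto (−∞, 2].
These images together cover ℝ, so ψ is surjective.
Because the two images are disjoint, no x < −1 has ψ(x) = ψ(−1), so we compute ψ⁻¹(9): 9 lies in (2, ∞), so solve −8x − 6 = 9: x = (9 + 6)/(−8) = −15/8.

-15/8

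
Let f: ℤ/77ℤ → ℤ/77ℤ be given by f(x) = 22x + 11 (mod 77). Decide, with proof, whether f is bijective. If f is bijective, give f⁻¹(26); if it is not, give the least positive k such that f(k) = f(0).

We have gcd(22, 77) = 11 > 1. Taking a = 0 and b = 7: f(0) = 11 and f(7) = 22·7 + 11 = 165 ≡ 11 (mod 77).
So f(0) = f(7) while 0 ≠ 7, hence f is not injective, hence not bijective.
Since f is not bijective, we find the least positive k with f(k) = f(0): this means 22k ≡ 0 (mod 77), i.e. 77 ∣ 22k. Since gcd(22, 77) = 11, dividing through by 11 this holds exactly when 7 ∣ 2k, and as gcd(2, 7) = 1, exactly when 7 ∣ k.
The smallest positive such k is 7.

7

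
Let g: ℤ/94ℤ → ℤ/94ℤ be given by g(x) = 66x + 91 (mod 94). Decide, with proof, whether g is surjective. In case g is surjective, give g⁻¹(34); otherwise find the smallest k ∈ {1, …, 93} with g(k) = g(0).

47

Recall that surjectivity means every element of the codomain has a preimage under g.
Since gcd(66, 94) = 2, we have 66x ≡ 0 (mod 2) for all x, so g(x) ≡ 1 (mod 2).
But 0 ≢ 1 (mod 2), so 0 ∈ ℤ/94ℤ has no preimage. Hence g is not surjective.
Since g is not surjective, we find the least positive k with g(k) = g(0): this means 66k ≡ 0 (mod 94), i.e. 94 ∣ 66k. Since gcd(66, 94) = 2, dividing through by 2 this holds exactly when 47 ∣ 33k, and as gcd(33, 47) = 1, exactly when 47 ∣ k.
The smallest positive such k is 47.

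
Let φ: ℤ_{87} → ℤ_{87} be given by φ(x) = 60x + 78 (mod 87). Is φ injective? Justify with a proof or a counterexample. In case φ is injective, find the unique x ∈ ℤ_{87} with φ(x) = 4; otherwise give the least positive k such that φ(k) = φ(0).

We have gcd(60, 87) = 3 > 1. Taking x_1 = 0 and x_2 = 29: φ(0) = 78 and φ(29) = 60·29 + 78 = 1818 ≡ 78 (mod 87).
So φ(0) = φ(29) while 0 ≠ 29, thus φ is not injective.
Since φ is not injective, we find the least positive k with φ(k) = φ(0): this means 60k ≡ 0 (mod 87), i.e. 87 ∣ 60k. Since gcd(60, 87) = 3, dividing through by 3 this holds exactly when 29 ∣ 20k, and as gcd(20, 29) = 1, exactly when 29 ∣ k.
The smallest positive such k is 29.

29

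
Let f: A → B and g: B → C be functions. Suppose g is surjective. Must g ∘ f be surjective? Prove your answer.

not surjective

No. Take A = {0}, B = C = {0, 1, 2, 3, 4}, f(0) = 0, and g = identity (surjective).
Then (g ∘ f)(0) = 0, and 4 ∈ C has no preimage under g ∘ f, so g ∘ f is not surjective.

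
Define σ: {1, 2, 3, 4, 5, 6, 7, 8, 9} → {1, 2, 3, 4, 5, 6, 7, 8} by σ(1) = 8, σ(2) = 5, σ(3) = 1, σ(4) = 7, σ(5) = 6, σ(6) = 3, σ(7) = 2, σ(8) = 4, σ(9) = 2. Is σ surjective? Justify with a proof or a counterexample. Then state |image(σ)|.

8

Every element of the codomain has a preimage: 1 = σ(3), 2 = σ(7), 3 = σ(6), 4 = σ(8), 5 = σ(2), 6 = σ(5), 7 = σ(4), 8 = σ(1).
Therefore σ is surjective.
The image of σ is {1, 2, 3, 4, 5, 6, 7, 8}, which has 8 elements.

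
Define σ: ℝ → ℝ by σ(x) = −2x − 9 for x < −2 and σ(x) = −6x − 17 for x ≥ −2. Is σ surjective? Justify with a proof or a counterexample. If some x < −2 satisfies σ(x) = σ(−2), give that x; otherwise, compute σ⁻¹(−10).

-7/6

Both pieces are strictly decreasing (slopes −2 and −6), so each is injective on its own interval.
The left piece maps (−∞, −2) onto (−5, ∞); the right piece maps [−2, ∞) onto (−∞, −5].
These images together cover ℝ, so σ is surjective.
Because the two images are disjoint, no x < −2 has σ(x) = σ(−2), so we compute σ⁻¹(−10): −10 lies in (−∞, −5], so solve −6x − 17 = −10: x = (−10 + 17)/(−6) = −7/6.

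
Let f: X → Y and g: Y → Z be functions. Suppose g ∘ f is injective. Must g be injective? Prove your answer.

No. Take X = {0, 1}, Y = {0, 1, 2, 3}, Z = {0, 1, 2, 3}, f(a) = a for each a ∈ X, and g(b) = 2 if b ∈ {2, 3} else g(b) = b.
Then g ∘ f = f is injective (X ⊂ Y and f is the inclusion), but g(2) = g(3) = 2 with 2 ≠ 3, so g is not injective.

not injective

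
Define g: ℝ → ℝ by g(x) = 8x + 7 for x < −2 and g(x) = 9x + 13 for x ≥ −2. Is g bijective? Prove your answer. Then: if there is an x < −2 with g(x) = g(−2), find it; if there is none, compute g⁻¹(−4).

Both pieces are strictly increasing (slopes 8 and 9), so each is injective on its own interval.
The left piece maps (−∞, −2) onto (−∞, −9); the right piece maps [−2, ∞) onto [−5, ∞).
The images leave a gap (−9 has no preimage), so g is not surjective, hence not bijective.
Because the two images are disjoint, no x < −2 has g(x) = g(−2), so we compute g⁻¹(−4): −4 lies in [−5, ∞), so solve 9x + 13 = −4: x = (−4 − 13)/9 = −17/9.

-17/9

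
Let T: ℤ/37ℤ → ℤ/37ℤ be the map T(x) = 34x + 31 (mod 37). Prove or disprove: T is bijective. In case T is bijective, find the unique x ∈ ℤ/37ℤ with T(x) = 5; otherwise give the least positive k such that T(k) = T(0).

21

Suppose T(x_1) = T(x_2) in ℤ/37ℤ. Then 34x_1 + 31 ≡ 34x_2 + 31 (mod 37), thus 34(x_1 − x_2) ≡ 0 (mod 37).
Since gcd(34, 37) = 1, 34 is invertible modulo 37, therefore x_1 − x_2 ≡ 0 (mod 37), i.e. x_1 = x_2.
We now compute 34⁻¹ mod 37 explicitly. Euclid's algorithm: 37 = 1·34 + 3, 34 = 11·3 + 1; back-substituting gives 1 = 12·34 − 11·37, so 34⁻¹ ≡ 12 (mod 37).
For any y ∈ ℤ/37ℤ, x = 12(y − 31) mod 37 satisfies T(x) = 34·12(y − 31) + 31 ≡ y (since 34·12 ≡ 1 mod 37). So every y has a preimage.
Therefore T is bijective.
Since T is bijective, we compute T⁻¹(5): solve 34x + 31 ≡ 5 (mod 37), i.e. 34x ≡ 11 (mod 37).
Multiplying by 34⁻¹ = 12 gives x ≡ 12·11 = 132 = 3·37 + 21 ≡ 21 (mod 37).
Check: T(21) = 34·21 + 31 = 745 = 20·37 + 5 ≡ 5 (mod 37).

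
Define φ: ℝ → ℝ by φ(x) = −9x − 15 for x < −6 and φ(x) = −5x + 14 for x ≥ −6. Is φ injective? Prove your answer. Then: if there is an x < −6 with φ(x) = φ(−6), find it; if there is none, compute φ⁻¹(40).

Both pieces are strictly decreasing (slopes −9 and −5), so each is injective on its own interval.
The left piece maps (−∞, −6) onto (39, ∞); the right piece maps [−6, ∞) onto (−∞, 44].
These images overlap. In particular φ(−6) = 44 (right piece), and solving −9x − 15 = 44 on the left piece gives x = −59/9 < −6.
So φ(−59/9) = φ(−6) with −59/9 ≠ −6, and φ is not injective. This x = −59/9 is the requested value below −6.

-59/9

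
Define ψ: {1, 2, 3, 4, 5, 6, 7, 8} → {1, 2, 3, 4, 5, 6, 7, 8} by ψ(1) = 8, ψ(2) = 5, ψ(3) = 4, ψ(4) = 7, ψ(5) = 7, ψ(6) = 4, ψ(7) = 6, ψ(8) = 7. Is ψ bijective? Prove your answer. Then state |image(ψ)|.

5

ψ(4) = 7 = ψ(5) with 4 ≠ 5, so ψ is not injective, hence not bijective.
The image of ψ is {4, 5, 6, 7, 8}, which has 5 elements.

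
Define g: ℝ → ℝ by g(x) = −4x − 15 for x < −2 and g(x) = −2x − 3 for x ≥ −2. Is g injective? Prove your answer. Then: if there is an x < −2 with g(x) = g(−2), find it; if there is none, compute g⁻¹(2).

-4

Both pieces are strictly decreasing (slopes −4 and −2), so each is injective on its own interval.
The left piece maps (−∞, −2) onto (−7, ∞); the right piece maps [−2, ∞) onto (−∞, 1].
These images overlap. In particular g(−2) = 1 (right piece), and solving −4x − 15 = 1 on the left piece gives x = −4 < −2.
So g(−4) = g(−2) with −4 ≠ −2, and g is not injective. This x = −4 is the requested value below −2.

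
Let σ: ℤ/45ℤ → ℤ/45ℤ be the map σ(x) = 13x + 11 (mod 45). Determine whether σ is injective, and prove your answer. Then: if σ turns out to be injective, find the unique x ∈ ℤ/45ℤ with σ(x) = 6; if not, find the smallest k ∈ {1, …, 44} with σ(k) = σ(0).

10

Recall: σ is injective when σ(u) = σ(v) forces u = v.
If σ(u) = σ(v), then 13u ≡ 13v (mod 45). Because gcd(13, 45) = 1, we may cancel 13 to get u ≡ v (mod 45).
Thus σ is injective.
We now compute 13⁻¹ mod 45 explicitly. Euclid's algorithm: 45 = 3·13 + 6, 13 = 2·6 + 1; back-substituting gives 1 = 7·13 − 2·45, so 13⁻¹ ≡ 7 (mod 45).
Since σ is injective, we compute σ⁻¹(6): solve 13x + 11 ≡ 6 (mod 45), i.e. 13x ≡ 40 (mod 45).
Multiplying by 13⁻¹ = 7 gives x ≡ 7·40 = 280 = 6·45 + 10 ≡ 10 (mod 45).
Check: σ(10) = 13·10 + 11 = 141 = 3·45 + 6 ≡ 6 (mod 45).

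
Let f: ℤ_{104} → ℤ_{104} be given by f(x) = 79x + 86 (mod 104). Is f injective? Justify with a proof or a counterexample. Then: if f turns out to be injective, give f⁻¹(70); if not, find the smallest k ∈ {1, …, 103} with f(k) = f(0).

Suppose f(a) = f(b) in ℤ_{104}. Then 79a + 86 ≡ 79b + 86 (mod 104), hence 79(a − b) ≡ 0 (mod 104).
Since gcd(79, 104) = 1, 79 is invertible modulo 104, therefore a − b ≡ 0 (mod 104), i.e. a = b.
Therefore f is injective.
We now compute 79⁻¹ mod 104 explicitly. Euclid's algorithm: 104 = 1·79 + 25, 79 = 3·25 + 4, 25 = 6·4 + 1; back-substituting gives 1 = 79·79 − 60·104, so 79⁻¹ ≡ 79 (mod 104).
Since f is injective, we find f⁻¹(70): we need 79x ≡ 70 − 86 ≡ 88 (mod 104). Using 79⁻¹ = 79: x ≡ 79·88 = 6952 = 66·104 + 88, so x = 88.
Check: f(88) = 79·88 + 86 = 7038 = 67·104 + 70 ≡ 70 (mod 104).

88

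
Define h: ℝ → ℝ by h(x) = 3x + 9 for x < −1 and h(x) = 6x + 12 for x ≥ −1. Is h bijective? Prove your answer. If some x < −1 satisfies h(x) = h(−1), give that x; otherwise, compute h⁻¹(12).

Both pieces are strictly increasing (slopes 3 and 6), so each is injective on its own interval.
The left piece maps (−∞, −1) onto (−∞, 6); the right piece maps [−1, ∞) onto [6, ∞).
Since 6 = 6, the images partition ℝ: h is injective and surjective, hence bijective.
Because the two images are disjoint, no x < −1 has h(x) = h(−1), so we compute h⁻¹(12): 12 lies in [6, ∞), so solve 6x + 12 = 12: x = (12 − 12)/6 = 0.

0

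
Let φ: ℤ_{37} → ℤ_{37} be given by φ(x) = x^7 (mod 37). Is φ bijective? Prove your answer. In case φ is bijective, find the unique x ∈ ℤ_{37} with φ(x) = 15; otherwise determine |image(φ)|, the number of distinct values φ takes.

17

Since 37 is prime, the nonzero elements of ℤ_{37} form a cyclic group of order 36.
As gcd(7, 36) = 1, raising to the 7th power is a bijection on this group: if s^7 ≡ t^7 then (st^{−1})^7 = 1, and the only element of order dividing gcd(7, 36) = 1 is 1, so s = t.
With φ(0) = 0 this makes φ injective on all of ℤ_{37}, hence bijective (finite equal-size domain and codomain). In particular φ is bijective.
Since φ is bijective, we find the preimage of 15. The inverse of x ↦ x^7 on (ℤ_{37})^× is x ↦ x^31, because 7·31 = 217 = 6·36 + 1 ≡ 1 (mod 36) and x^{36} = 1 for x ≠ 0 (Fermat). So φ⁻¹(15) = 15^31 mod 37.
Repeated squaring mod 37: 15^1 ≡ 15, 15^2 ≡ 15² = 225 ≡ 3, 15^4 ≡ 3² = 9, 15^8 ≡ 9² = 81 ≡ 7, 15^16 ≡ 7² = 49 ≡ 12. Since 31 = 16 + 8 + 4 + 2 + 1, 15^31 ≡ 12·7·9·3·15: 12·7 = 84 ≡ 10, then 10·9 = 90 ≡ 16, then 16·3 = 48 ≡ 11, then 11·15 = 165 ≡ 17. So 15^31 ≡ 17 (mod 37).
Hence φ⁻¹(15) = 17.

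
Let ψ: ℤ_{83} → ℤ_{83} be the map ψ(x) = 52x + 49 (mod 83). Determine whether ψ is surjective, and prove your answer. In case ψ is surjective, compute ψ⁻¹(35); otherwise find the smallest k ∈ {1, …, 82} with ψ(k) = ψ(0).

54

Since gcd(52, 83) = 1, 52 is invertible modulo 83. Euclid's algorithm: 83 = 1·52 + 31, 52 = 1·31 + 21, 31 = 1·21 + 10, 21 = 2·10 + 1; back-substituting gives 1 = 8·52 − 5·83, so 52⁻¹ ≡ 8 (mod 83).
Then y ↦ 8(y − 49) is a two-sided inverse to ψ, so every y ∈ ℤ_{83} has a preimage.
Hence ψ is surjective.
Since ψ is surjective, we compute ψ⁻¹(35): solve 52x + 49 ≡ 35 (mod 83), i.e. 52x ≡ 69 (mod 83).
Multiplying by 52⁻¹ = 8 gives x ≡ 8·69 = 552 = 6·83 + 54 ≡ 54 (mod 83).
Check: ψ(54) = 52·54 + 49 = 2857 = 34·83 + 35 ≡ 35 (mod 83).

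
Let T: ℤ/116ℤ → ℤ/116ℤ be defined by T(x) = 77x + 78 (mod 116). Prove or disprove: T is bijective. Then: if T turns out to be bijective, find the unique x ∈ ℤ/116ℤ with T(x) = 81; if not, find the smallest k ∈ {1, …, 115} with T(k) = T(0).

107

If T(a) = T(b), then 77a ≡ 77b (mod 116). Because gcd(77, 116) = 1, we may cancel 77 to get a ≡ b (mod 116).
We now compute 77⁻¹ mod 116 explicitly. Euclid's algorithm: 116 = 1·77 + 39, 77 = 1·39 + 38, 39 = 1·38 + 1; back-substituting gives 1 = 113·77 − 75·116, so 77⁻¹ ≡ 113 (mod 116).
For any y ∈ ℤ/116ℤ, x = 113(y − 78) mod 116 satisfies T(x) = 77·113(y − 78) + 78 ≡ y (since 77·113 ≡ 1 mod 116). So every y has a preimage.
So T is bijective.
Since T is bijective, we compute T⁻¹(81): solve 77x + 78 ≡ 81 (mod 116), i.e. 77x ≡ 3 (mod 116).
Multiplying by 77⁻¹ = 113 gives x ≡ 113·3 = 339 = 2·116 + 107 ≡ 107 (mod 116).
Check: T(107) = 77·107 + 78 = 8317 = 71·116 + 81 ≡ 81 (mod 116).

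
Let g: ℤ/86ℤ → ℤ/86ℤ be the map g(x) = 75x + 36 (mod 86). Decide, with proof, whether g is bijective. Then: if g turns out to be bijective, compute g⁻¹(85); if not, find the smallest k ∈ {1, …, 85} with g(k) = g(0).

19

If g(x_1) = g(x_2), then 75x_1 ≡ 75x_2 (mod 86). Because gcd(75, 86) = 1, we may cancel 75 to get x_1 ≡ x_2 (mod 86).
We now compute 75⁻¹ mod 86 explicitly. Euclid's algorithm: 86 = 1·75 + 11, 75 = 6·11 + 9, 11 = 1·9 + 2, 9 = 4·2 + 1; back-substituting gives 1 = 39·75 − 34·86, so 75⁻¹ ≡ 39 (mod 86).
For any y ∈ ℤ/86ℤ, x = 39(y − 36) mod 86 satisfies g(x) = 75·39(y − 36) + 36 ≡ y (since 75·39 ≡ 1 mod 86). So every y has a preimage.
Therefore g is bijective.
Since g is bijective, we find g⁻¹(85): we need 75x ≡ 85 − 36 ≡ 49 (mod 86). Using 75⁻¹ = 39: x ≡ 39·49 = 1911 = 22·86 + 19, so x = 19.
Check: g(19) = 75·19 + 36 = 1461 = 16·86 + 85 ≡ 85 (mod 86).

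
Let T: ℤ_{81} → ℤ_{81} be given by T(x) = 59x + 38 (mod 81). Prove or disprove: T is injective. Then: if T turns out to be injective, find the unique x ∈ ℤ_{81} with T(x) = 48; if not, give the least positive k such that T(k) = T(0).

Suppose T(a) = T(b) in ℤ_{81}. Then 59a + 38 ≡ 59b + 38 (mod 81), thus 59(a − b) ≡ 0 (mod 81).
Since gcd(59, 81) = 1, 59 is invertible modulo 81, hence a − b ≡ 0 (mod 81), i.e. a = b.
Thus T is injective.
We now compute 59⁻¹ mod 81 explicitly. Euclid's algorithm: 81 = 1·59 + 22, 59 = 2·22 + 15, 22 = 1·15 + 7, 15 = 2·7 + 1; back-substituting gives 1 = 11·59 − 8·81, so 59⁻¹ ≡ 11 (mod 81).
Since T is injective, we compute T⁻¹(48): solve 59x + 38 ≡ 48 (mod 81), i.e. 59x ≡ 10 (mod 81).
Multiplying by 59⁻¹ = 11 gives x ≡ 11·10 = 110 = 1·81 + 29 ≡ 29 (mod 81).
Check: T(29) = 59·29 + 38 = 1749 = 21·81 + 48 ≡ 48 (mod 81).

29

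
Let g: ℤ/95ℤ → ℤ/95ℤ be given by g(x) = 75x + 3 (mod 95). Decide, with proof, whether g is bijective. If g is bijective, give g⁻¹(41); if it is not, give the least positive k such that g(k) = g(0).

We have gcd(75, 95) = 5 > 1. Taking u = 0 and v = 19: g(0) = 3 and g(19) = 75·19 + 3 = 1428 ≡ 3 (mod 95).
So g(0) = g(19) while 0 ≠ 19, therefore g is not injective, hence not bijective.
Since g is not bijective, we find the least positive k with g(k) = g(0): this means 75k ≡ 0 (mod 95), i.e. 95 ∣ 75k. Since gcd(75, 95) = 5, dividing through by 5 this holds exactly when 19 ∣ 15k, and as gcd(15, 19) = 1, exactly when 19 ∣ k.
The smallest positive such k is 19.

19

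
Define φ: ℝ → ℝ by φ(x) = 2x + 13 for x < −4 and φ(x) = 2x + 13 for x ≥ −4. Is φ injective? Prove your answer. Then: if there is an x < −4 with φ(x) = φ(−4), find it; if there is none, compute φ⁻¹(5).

-4

Both pieces are strictly increasing (slopes 2 and 2), so each is injective on its own interval.
The left piece maps (−∞, −4) onto (−∞, 5); the right piece maps [−4, ∞) onto [5, ∞).
These images are disjoint, so no value is attained by both pieces. Thus φ is injective.
Because the two images are disjoint, no x < −4 has φ(x) = φ(−4), so we compute φ⁻¹(5): 5 lies in [5, ∞), so solve 2x + 13 = 5: x = (5 − 13)/2 = −4.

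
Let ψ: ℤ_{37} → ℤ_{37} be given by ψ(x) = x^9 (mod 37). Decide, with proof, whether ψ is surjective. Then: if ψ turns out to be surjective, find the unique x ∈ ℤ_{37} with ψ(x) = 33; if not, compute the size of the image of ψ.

ψ(3): Repeated squaring mod 37: 3^1 ≡ 3, 3^2 ≡ 3² = 9, 3^4 ≡ 9² = 81 ≡ 7, 3^8 ≡ 7² = 49 ≡ 12. Since 9 = 8 + 1, 3^9 ≡ 12·3: 12·3 = 36. So 3^9 ≡ 36 (mod 37).
ψ(4): Repeated squaring mod 37: 4^1 ≡ 4, 4^2 ≡ 4² = 16, 4^4 ≡ 16² = 256 ≡ 34, 4^8 ≡ 34² = 1156 ≡ 9. Since 9 = 8 + 1, 4^9 ≡ 9·4: 9·4 = 36. So 4^9 ≡ 36 (mod 37).
So ψ(3) = ψ(4) = 36 while 3 ≠ 4, thus ψ is not injective.
A non-injective map from the 37-element set ℤ_{37} to itself takes at most 36 distinct values, so it cannot be surjective. So ψ is not surjective.
Since ψ is not surjective, we determine |image(ψ)|. Computing x^9 mod 37 for each x (by repeated squaring, reducing mod 37 at every step), the values ψ(0), ψ(1), …, ψ(36) are: 0, 1, 31, 36, 36, 6, 6, 1, 6, 1, 1, 36, 1, 6, 31, 31, 1, 6, 31, 6, 31, 36, 6, 6, 31, 36, 1, 36, 36, 31, 36, 31, 31, 1, 1, 6, 36.
The distinct values are {0, 1, 6, 31, 36}; there are 5 of them.

5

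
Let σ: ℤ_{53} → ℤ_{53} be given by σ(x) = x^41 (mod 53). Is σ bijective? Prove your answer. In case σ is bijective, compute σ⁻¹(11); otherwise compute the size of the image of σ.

Since 53 is prime, the nonzero elements of ℤ_{53} form a cyclic group of order 52.
As gcd(41, 52) = 1, raising to the 41st power is a bijection on this group: if x_1^41 ≡ x_2^41 then (x_1x_2^{−1})^41 = 1, and the only element of order dividing gcd(41, 52) = 1 is 1, so x_1 = x_2.
With σ(0) = 0 this makes σ injective on all of ℤ_{53}, hence bijective (finite equal-size domain and codomain). In particular σ is bijective.
Since σ is bijective, we find the preimage of 11. The inverse of x ↦ x^41 on (ℤ_{53})^× is x ↦ x^33, because 41·33 = 1353 = 26·52 + 1 ≡ 1 (mod 52) and x^{52} = 1 for x ≠ 0 (Fermat). So σ⁻¹(11) = 11^33 mod 53.
Repeated squaring mod 53: 11^1 ≡ 11, 11^2 ≡ 11² = 121 ≡ 15, 11^4 ≡ 15² = 225 ≡ 13, 11^8 ≡ 13² = 169 ≡ 10, 11^16 ≡ 10² = 100 ≡ 47, 11^32 ≡ 47² = 2209 ≡ 36. Since 33 = 32 + 1, 11^33 ≡ 36·11: 36·11 = 396 ≡ 25. So 11^33 ≡ 25 (mod 53).
Hence σ⁻¹(11) = 25.

25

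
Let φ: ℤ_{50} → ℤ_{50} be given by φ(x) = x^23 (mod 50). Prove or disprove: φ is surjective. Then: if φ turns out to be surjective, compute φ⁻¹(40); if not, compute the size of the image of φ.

φ(0) = 0^23 = 0.
φ(10): Repeated squaring mod 50: 10^1 ≡ 10, 10^2 ≡ 10² = 100 ≡ 0, 10^4 ≡ 0² = 0, 10^8 ≡ 0² = 0, 10^16 ≡ 0² = 0. Since 23 = 16 + 4 + 2 + 1, 10^23 ≡ 0·0·0·10: 0·0 = 0, then 0·0 = 0, then 0·10 = 0. So 10^23 ≡ 0 (mod 50).
So φ(0) = φ(10) = 0 while 0 ≠ 10, hence φ is not injective.
A non-injective map from the 50-element set ℤ_{50} to itself takes at most 49 distinct values, so it cannot be surjective. So φ is not surjective.
Since φ is not surjective, we determine |image(φ)|. Computing x^23 mod 50 for each x (by repeated squaring, reducing mod 50 at every step), the values φ(0), φ(1), …, φ(49) are: 0, 1, 8, 27, 14, 25, 16, 43, 12, 29, 0, 31, 28, 47, 44, 25, 46, 13, 32, 9, 0, 11, 48, 17, 24, 25, 26, 33, 2, 39, 0, 41, 18, 37, 4, 25, 6, 3, 22, 19, 0, 21, 38, 7, 34, 25, 36, 23, 42, 49.
The distinct values are {0, 1, 2, 3, 4, 6, 7, 8, 9, 11, 12, 13, 14, 16, 17, 18, 19, 21, 22, 23, 24, 25, 26, 27, 28, 29, 31, 32, 33, 34, 36, 37, 38, 39, 41, 42, 43, 44, 46, 47, 48, 49}; there are 42 of them.

42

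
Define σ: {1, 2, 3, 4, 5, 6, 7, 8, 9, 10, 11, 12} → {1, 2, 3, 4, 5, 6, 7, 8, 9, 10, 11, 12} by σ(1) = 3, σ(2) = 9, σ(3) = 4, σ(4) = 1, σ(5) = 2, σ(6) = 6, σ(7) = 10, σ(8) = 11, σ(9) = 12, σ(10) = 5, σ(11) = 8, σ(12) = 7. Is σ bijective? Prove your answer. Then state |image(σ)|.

12

The values 3, 9, 4, 1, 2, 6, 10, 11, 12, 5, 8, 7 are a permutation of {1, 2, 3, 4, 5, 6, 7, 8, 9, 10, 11, 12}: each element appears exactly once.
So σ is injective and surjective, hence bijective.
The image of σ is {1, 2, 3, 4, 5, 6, 7, 8, 9, 10, 11, 12}, which has 12 elements.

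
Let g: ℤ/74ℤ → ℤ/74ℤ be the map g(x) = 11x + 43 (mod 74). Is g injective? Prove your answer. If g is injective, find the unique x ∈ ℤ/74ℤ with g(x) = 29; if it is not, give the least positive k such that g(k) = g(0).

If g(s) = g(t), then 11s ≡ 11t (mod 74). Because gcd(11, 74) = 1, we may cancel 11 to get s ≡ t (mod 74).
Thus g is injective.
We now compute 11⁻¹ mod 74 explicitly. Euclid's algorithm: 74 = 6·11 + 8, 11 = 1·8 + 3, 8 = 2·3 + 2, 3 = 1·2 + 1; back-substituting gives 1 = 27·11 − 4·74, so 11⁻¹ ≡ 27 (mod 74).
Since g is injective, we compute g⁻¹(29): solve 11x + 43 ≡ 29 (mod 74), i.e. 11x ≡ 60 (mod 74).
Multiplying by 11⁻¹ = 27 gives x ≡ 27·60 = 1620 = 21·74 + 66 ≡ 66 (mod 74).
Check: g(66) = 11·66 + 43 = 769 = 10·74 + 29 ≡ 29 (mod 74).

66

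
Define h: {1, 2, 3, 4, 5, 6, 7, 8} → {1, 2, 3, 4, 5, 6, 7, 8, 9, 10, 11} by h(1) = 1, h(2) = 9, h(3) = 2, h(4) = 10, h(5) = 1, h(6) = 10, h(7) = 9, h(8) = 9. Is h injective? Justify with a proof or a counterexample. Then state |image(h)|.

4

h(1) = 1 = h(5) with 1 ≠ 5, so h is not injective.
The image of h is {1, 2, 9, 10}, which has 4 elements.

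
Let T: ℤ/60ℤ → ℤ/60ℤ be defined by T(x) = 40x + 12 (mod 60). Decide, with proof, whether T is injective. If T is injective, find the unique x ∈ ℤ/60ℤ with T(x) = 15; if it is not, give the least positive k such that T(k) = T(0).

We have gcd(40, 60) = 20 > 1. Taking u = 0 and v = 3: T(0) = 12 and T(3) = 40·3 + 12 = 132 ≡ 12 (mod 60).
So T(0) = T(3) while 0 ≠ 3, thus T is not injective.
Since T is not injective, we find the least positive k with T(k) = T(0): this means 40k ≡ 0 (mod 60), i.e. 60 ∣ 40k. Since gcd(40, 60) = 20, dividing through by 20 this holds exactly when 3 ∣ 2k, and as gcd(2, 3) = 1, exactly when 3 ∣ k.
The smallest positive such k is 3.

3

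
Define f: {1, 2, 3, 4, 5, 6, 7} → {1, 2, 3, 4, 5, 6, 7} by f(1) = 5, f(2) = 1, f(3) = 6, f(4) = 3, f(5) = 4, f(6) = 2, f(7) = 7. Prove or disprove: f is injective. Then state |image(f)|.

The values f(1), …, f(7) are 5, 1, 6, 3, 4, 2, 7 — all distinct.
So f(a) = f(b) only when a = b, and f is injective.
The image of f is {1, 2, 3, 4, 5, 6, 7}, which has 7 elements.

7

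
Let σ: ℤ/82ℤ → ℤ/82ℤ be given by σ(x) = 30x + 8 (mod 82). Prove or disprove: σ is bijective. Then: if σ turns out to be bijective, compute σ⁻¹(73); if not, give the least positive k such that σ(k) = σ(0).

41

We have gcd(30, 82) = 2 > 1. Taking s = 0 and t = 41: σ(0) = 8 and σ(41) = 30·41 + 8 = 1238 ≡ 8 (mod 82).
So σ(0) = σ(41) while 0 ≠ 41, therefore σ is not injective, hence not bijective.
Since σ is not bijective, we find the least positive k with σ(k) = σ(0): this means 30k ≡ 0 (mod 82), i.e. 82 ∣ 30k. Since gcd(30, 82) = 2, dividing through by 2 this holds exactly when 41 ∣ 15k, and as gcd(15, 41) = 1, exactly when 41 ∣ k.
The smallest positive such k is 41.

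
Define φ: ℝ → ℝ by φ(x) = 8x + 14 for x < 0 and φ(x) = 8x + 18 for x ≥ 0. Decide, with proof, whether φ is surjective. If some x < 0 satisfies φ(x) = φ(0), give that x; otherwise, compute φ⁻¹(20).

Both pieces are strictly increasing (slopes 8 and 8), so each is injective on its own interval.
The left piece maps (−∞, 0) onto (−∞, 14); the right piece maps [0, ∞) onto [18, ∞).
The union (−∞, 14) ∪ [18, ∞) omits the interval between 14 and 18; in particular 14 has no preimage. So φ is not surjective.
Because the two images are disjoint, no x < 0 has φ(x) = φ(0), so we compute φ⁻¹(20): 20 lies in [18, ∞), so solve 8x + 18 = 20: x = (20 − 18)/8 = 1/4.

1/4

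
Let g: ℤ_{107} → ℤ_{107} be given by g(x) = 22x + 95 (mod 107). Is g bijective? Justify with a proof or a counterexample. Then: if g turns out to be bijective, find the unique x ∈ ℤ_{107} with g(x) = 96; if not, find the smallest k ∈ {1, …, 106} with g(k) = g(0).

By definition, injectivity means: for all u, v in the domain, g(u) = g(v) implies u = v.
Suppose g(u) = g(v) in ℤ_{107}. Then 22u + 95 ≡ 22v + 95 (mod 107), so 22(u − v) ≡ 0 (mod 107).
Since gcd(22, 107) = 1, 22 is invertible modulo 107, so u − v ≡ 0 (mod 107), i.e. u = v.
We now compute 22⁻¹ mod 107 explicitly. Euclid's algorithm: 107 = 4·22 + 19, 22 = 1·19 + 3, 19 = 6·3 + 1; back-substituting gives 1 = 73·22 − 15·107, so 22⁻¹ ≡ 73 (mod 107).
Then y ↦ 73(y − 95) is a two-sided inverse to g, so every y ∈ ℤ_{107} has a preimage.
Therefore g is bijective.
Since g is bijective, we find g⁻¹(96): we need 22x ≡ 96 − 95 ≡ 1 (mod 107). Using 22⁻¹ = 73: x ≡ 73·1 = 73, so x = 73.
Check: g(73) = 22·73 + 95 = 1701 = 15·107 + 96 ≡ 96 (mod 107).

73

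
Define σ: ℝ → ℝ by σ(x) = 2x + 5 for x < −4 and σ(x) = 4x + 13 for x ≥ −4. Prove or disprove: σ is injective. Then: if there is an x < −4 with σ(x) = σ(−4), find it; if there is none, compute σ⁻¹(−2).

-15/4

Both pieces are strictly increasing (slopes 2 and 4), so each is injective on its own interval.
The left piece maps (−∞, −4) onto (−∞, −3); the right piece maps [−4, ∞) onto [−3, ∞).
These images are disjoint, so no value is attained by both pieces. So σ is injective.
Because the two images are disjoint, no x < −4 has σ(x) = σ(−4), so we compute σ⁻¹(−2): −2 lies in [−3, ∞), so solve 4x + 13 = −2: x = (−2 − 13)/4 = −15/4.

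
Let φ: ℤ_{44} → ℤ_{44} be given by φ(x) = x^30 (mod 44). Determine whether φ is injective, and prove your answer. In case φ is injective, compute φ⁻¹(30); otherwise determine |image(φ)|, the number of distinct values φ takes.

4

φ(1) = 1^30 = 1.
φ(3): Repeated squaring mod 44: 3^1 ≡ 3, 3^2 ≡ 3² = 9, 3^4 ≡ 9² = 81 ≡ 37, 3^8 ≡ 37² = 1369 ≡ 5, 3^16 ≡ 5² = 25. Since 30 = 16 + 8 + 4 + 2, 3^30 ≡ 25·5·37·9: 25·5 = 125 ≡ 37, then 37·37 = 1369 ≡ 5, then 5·9 = 45 ≡ 1. So 3^30 ≡ 1 (mod 44).
So φ(1) = φ(3) = 1 while 1 ≠ 3, therefore φ is not injective.
Since φ is not injective, we determine |image(φ)|. Computing x^30 mod 44 for each x (by repeated squaring, reducing mod 44 at every step), the values φ(0), φ(1), …, φ(43) are: 0, 1, 12, 1, 12, 1, 12, 1, 12, 1, 12, 33, 12, 1, 12, 1, 12, 1, 12, 1, 12, 1, 0, 1, 12, 1, 12, 1, 12, 1, 12, 1, 12, 33, 12, 1, 12, 1, 12, 1, 12, 1, 12, 1.
The distinct values are {0, 1, 12, 33}; there are 4 of them.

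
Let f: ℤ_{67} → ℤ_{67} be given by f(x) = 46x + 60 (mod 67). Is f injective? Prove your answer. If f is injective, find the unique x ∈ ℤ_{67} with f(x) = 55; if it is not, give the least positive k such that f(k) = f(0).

Suppose f(u) = f(v) in ℤ_{67}. Then 46u + 60 ≡ 46v + 60 (mod 67), hence 46(u − v) ≡ 0 (mod 67).
Since gcd(46, 67) = 1, 46 is invertible modulo 67, thus u − v ≡ 0 (mod 67), i.e. u = v.
Hence f is injective.
We now compute 46⁻¹ mod 67 explicitly. Euclid's algorithm: 67 = 1·46 + 21, 46 = 2·21 + 4, 21 = 5·4 + 1; back-substituting gives 1 = 51·46 − 35·67, so 46⁻¹ ≡ 51 (mod 67).
Since f is injective, we compute f⁻¹(55): solve 46x + 60 ≡ 55 (mod 67), i.e. 46x ≡ 62 (mod 67).
Multiplying by 46⁻¹ = 51 gives x ≡ 51·62 = 3162 = 47·67 + 13 ≡ 13 (mod 67).
Check: f(13) = 46·13 + 60 = 658 = 9·67 + 55 ≡ 55 (mod 67).

13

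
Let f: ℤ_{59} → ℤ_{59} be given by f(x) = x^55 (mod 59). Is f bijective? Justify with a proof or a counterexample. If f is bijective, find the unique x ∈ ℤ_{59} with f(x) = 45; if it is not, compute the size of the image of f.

Since 59 is prime, the nonzero elements of ℤ_{59} form a cyclic group of order 58.
As gcd(55, 58) = 1, raising to the 55th power is a bijection on this group: if a^55 ≡ b^55 then (ab^{−1})^55 = 1, and the only element of order dividing gcd(55, 58) = 1 is 1, so a = b.
With f(0) = 0 this makes f injective on all of ℤ_{59}, hence bijective (finite equal-size domain and codomain). In particular f is bijective.
Since f is bijective, we find the preimage of 45. The inverse of x ↦ x^55 on (ℤ_{59})^× is x ↦ x^19, because 55·19 = 1045 = 18·58 + 1 ≡ 1 (mod 58) and x^{58} = 1 for x ≠ 0 (Fermat). So f⁻¹(45) = 45^19 mod 59.
Repeated squaring mod 59: 45^1 ≡ 45, 45^2 ≡ 45² = 2025 ≡ 19, 45^4 ≡ 19² = 361 ≡ 7, 45^8 ≡ 7² = 49, 45^16 ≡ 49² = 2401 ≡ 41. Since 19 = 16 + 2 + 1, 45^19 ≡ 41·19·45: 41·19 = 779 ≡ 12, then 12·45 = 540 ≡ 9. So 45^19 ≡ 9 (mod 59).
Hence f⁻¹(45) = 9.

9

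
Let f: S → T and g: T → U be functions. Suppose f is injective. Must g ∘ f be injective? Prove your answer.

not injective

No. Take S = T = U = {1, 2}, f = identity (injective), and g(x) = 1 for every x.
Then (g ∘ f)(1) = 1 = (g ∘ f)(2) with 1 ≠ 2, so g ∘ f is not injective.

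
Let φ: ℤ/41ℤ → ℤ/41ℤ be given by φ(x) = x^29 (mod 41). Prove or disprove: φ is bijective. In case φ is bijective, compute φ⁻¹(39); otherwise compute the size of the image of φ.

Since 41 is prime, the nonzero elements of ℤ/41ℤ form a cyclic group of order 40.
As gcd(29, 40) = 1, raising to the 29th power is a bijection on this group: if a^29 ≡ b^29 then (ab^{−1})^29 = 1, and the only element of order dividing gcd(29, 40) = 1 is 1, so a = b.
With φ(0) = 0 this makes φ injective on all of ℤ/41ℤ, hence bijective (finite equal-size domain and codomain). In particular φ is bijective.
Since φ is bijective, we find the preimage of 39. The inverse of x ↦ x^29 on (ℤ/41ℤ)^× is x ↦ x^29, because 29·29 = 841 = 21·40 + 1 ≡ 1 (mod 40) and x^{40} = 1 for x ≠ 0 (Fermat). So φ⁻¹(39) = 39^29 mod 41.
Repeated squaring mod 41: 39^1 ≡ 39, 39^2 ≡ 39² = 1521 ≡ 4, 39^4 ≡ 4² = 16, 39^8 ≡ 16² = 256 ≡ 10, 39^16 ≡ 10² = 100 ≡ 18. Since 29 = 16 + 8 + 4 + 1, 39^29 ≡ 18·10·16·39: 18·10 = 180 ≡ 16, then 16·16 = 256 ≡ 10, then 10·39 = 390 ≡ 21. So 39^29 ≡ 21 (mod 41).
Hence φ⁻¹(39) = 21.

21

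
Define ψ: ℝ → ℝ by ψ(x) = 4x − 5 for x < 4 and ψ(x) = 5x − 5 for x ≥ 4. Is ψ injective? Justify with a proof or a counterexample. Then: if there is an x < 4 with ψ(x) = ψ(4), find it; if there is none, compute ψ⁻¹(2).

7/4

Both pieces are strictly increasing (slopes 4 and 5), so each is injective on its own interval.
The left piece maps (−∞, 4) onto (−∞, 11); the right piece maps [4, ∞) onto [15, ∞).
These images are disjoint, so no value is attained by both pieces. Thus ψ is injective.
Because the two images are disjoint, no x < 4 has ψ(x) = ψ(4), so we compute ψ⁻¹(2): 2 lies in (−∞, 11), so solve 4x − 5 = 2: x = (2 + 5)/4 = 7/4.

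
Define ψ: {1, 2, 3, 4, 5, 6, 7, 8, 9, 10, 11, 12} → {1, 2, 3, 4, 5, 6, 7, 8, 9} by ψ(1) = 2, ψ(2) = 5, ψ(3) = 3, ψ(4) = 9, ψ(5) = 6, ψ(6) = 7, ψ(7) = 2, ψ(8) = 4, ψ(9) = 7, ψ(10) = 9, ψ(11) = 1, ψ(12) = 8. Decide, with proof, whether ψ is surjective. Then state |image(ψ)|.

Every element of the codomain has a preimage: 1 = ψ(11), 2 = ψ(1), 3 = ψ(3), 4 = ψ(8), 5 = ψ(2), 6 = ψ(5), 7 = ψ(6), 8 = ψ(12), 9 = ψ(4).
Hence ψ is surjective.
The image of ψ is {1, 2, 3, 4, 5, 6, 7, 8, 9}, which has 9 elements.

9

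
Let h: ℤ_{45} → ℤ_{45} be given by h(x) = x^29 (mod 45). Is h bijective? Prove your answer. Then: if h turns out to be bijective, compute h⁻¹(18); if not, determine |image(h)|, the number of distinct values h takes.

35

h(0) = 0^29 = 0.
h(15): Repeated squaring mod 45: 15^1 ≡ 15, 15^2 ≡ 15² = 225 ≡ 0, 15^4 ≡ 0² = 0, 15^8 ≡ 0² = 0, 15^16 ≡ 0² = 0. Since 29 = 16 + 8 + 4 + 1, 15^29 ≡ 0·0·0·15: 0·0 = 0, then 0·0 = 0, then 0·15 = 0. So 15^29 ≡ 0 (mod 45).
So h(0) = h(15) = 0 while 0 ≠ 15, thus h is not injective, hence not bijective.
Since h is not bijective, we determine |image(h)|. Computing x^29 mod 45 for each x (by repeated squaring, reducing mod 45 at every step), the values h(0), h(1), …, h(44) are: 0, 1, 32, 18, 34, 20, 36, 22, 8, 9, 10, 41, 27, 43, 29, 0, 31, 17, 18, 19, 5, 36, 7, 38, 9, 40, 26, 27, 28, 14, 0, 16, 2, 18, 4, 35, 36, 37, 23, 9, 25, 11, 27, 13, 44.
The distinct values are {0, 1, 2, 4, 5, 7, 8, 9, 10, 11, 13, 14, 16, 17, 18, 19, 20, 22, 23, 25, 26, 27, 28, 29, 31, 32, 34, 35, 36, 37, 38, 40, 41, 43, 44}; there are 35 of them.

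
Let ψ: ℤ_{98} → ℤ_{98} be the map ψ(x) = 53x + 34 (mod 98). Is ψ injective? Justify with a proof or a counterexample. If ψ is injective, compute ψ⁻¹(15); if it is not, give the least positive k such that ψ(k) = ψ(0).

81

By definition, ψ is injective if ψ(u) = ψ(v) implies u = v.
If ψ(u) = ψ(v), then 53u ≡ 53v (mod 98). Because gcd(53, 98) = 1, we may cancel 53 to get u ≡ v (mod 98).
Thus ψ is injective.
We now compute 53⁻¹ mod 98 explicitly. Euclid's algorithm: 98 = 1·53 + 45, 53 = 1·45 + 8, 45 = 5·8 + 5, 8 = 1·5 + 3, 5 = 1·3 + 2, 3 = 1·2 + 1; back-substituting gives 1 = 37·53 − 20·98, so 53⁻¹ ≡ 37 (mod 98).
Since ψ is injective, we compute ψ⁻¹(15): solve 53x + 34 ≡ 15 (mod 98), i.e. 53x ≡ 79 (mod 98).
Multiplying by 53⁻¹ = 37 gives x ≡ 37·79 = 2923 = 29·98 + 81 ≡ 81 (mod 98).
Check: ψ(81) = 53·81 + 34 = 4327 = 44·98 + 15 ≡ 15 (mod 98).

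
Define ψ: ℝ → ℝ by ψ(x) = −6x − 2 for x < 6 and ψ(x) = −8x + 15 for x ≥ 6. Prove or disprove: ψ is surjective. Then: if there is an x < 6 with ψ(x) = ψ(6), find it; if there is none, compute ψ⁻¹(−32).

31/6

Both pieces are strictly decreasing (slopes −6 and −8), so each is injective on its own interval.
The left piece maps (−∞, 6) onto (−38, ∞); the right piece maps [6, ∞) onto (−∞, −33].
The union (−38, ∞) ∪ (−∞, −33] covers ℝ, so ψ is surjective.
For the follow-up: the images overlap, so an x < 6 with ψ(x) = ψ(6) exists. ψ(6) = −33; solving −6x − 2 = −33 for x < 6 gives x = (−33 + 2)/(−6) = 31/6.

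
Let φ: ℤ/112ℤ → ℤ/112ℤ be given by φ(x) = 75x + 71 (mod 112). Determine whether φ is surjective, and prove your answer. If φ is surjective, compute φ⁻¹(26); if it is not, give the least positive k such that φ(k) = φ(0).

Since gcd(75, 112) = 1, 75 is invertible modulo 112. Euclid's algorithm: 112 = 1·75 + 37, 75 = 2·37 + 1; back-substituting gives 1 = 3·75 − 2·112, so 75⁻¹ ≡ 3 (mod 112).
Then y ↦ 3(y − 71) is a two-sided inverse to φ, so every y ∈ ℤ/112ℤ has a preimage.
So φ is surjective.
Since φ is surjective, we compute φ⁻¹(26): solve 75x + 71 ≡ 26 (mod 112), i.e. 75x ≡ 67 (mod 112).
Multiplying by 75⁻¹ = 3 gives x ≡ 3·67 = 201 = 1·112 + 89 ≡ 89 (mod 112).
Check: φ(89) = 75·89 + 71 = 6746 = 60·112 + 26 ≡ 26 (mod 112).

89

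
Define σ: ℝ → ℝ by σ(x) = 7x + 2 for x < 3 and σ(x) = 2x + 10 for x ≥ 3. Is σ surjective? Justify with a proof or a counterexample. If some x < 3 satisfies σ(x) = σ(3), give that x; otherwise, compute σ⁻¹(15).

Both pieces are strictly increasing (slopes 7 and 2), so each is injective on its own interval.
The left piece maps (−∞, 3) onto (−∞, 23); the right piece maps [3, ∞) onto [16, ∞).
The union (−∞, 23) ∪ [16, ∞) covers ℝ, so σ is surjective.
For the follow-up: the images overlap, so an x < 3 with σ(x) = σ(3) exists. σ(3) = 16; solving 7x + 2 = 16 for x < 3 gives x = (16 − 2)/7 = 2.

2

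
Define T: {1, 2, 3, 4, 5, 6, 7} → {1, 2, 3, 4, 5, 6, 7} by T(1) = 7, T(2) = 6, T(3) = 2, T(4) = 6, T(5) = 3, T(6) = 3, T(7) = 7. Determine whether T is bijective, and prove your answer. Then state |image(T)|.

T(2) = 6 = T(4) with 2 ≠ 4, so T is not injective, hence not bijective.
The image of T is {2, 3, 6, 7}, which has 4 elements.

4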